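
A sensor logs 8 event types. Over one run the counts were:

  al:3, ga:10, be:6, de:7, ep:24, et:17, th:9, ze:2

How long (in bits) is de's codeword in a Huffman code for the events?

3

Build the tree from the bottom:
merge ze(2) and al(3): 5
merge 5 and be(6): 11
merge de(7) and th(9): 16
merge ga(10) and 11: 21
merge 16 and et(17): 33
merge 21 and ep(24): 45
merge 33 and 45: 78
de's leaf is at depth 3, giving a 3-bit codeword.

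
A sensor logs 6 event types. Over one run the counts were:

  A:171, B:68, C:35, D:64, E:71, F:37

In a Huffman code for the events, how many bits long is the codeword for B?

3

Huffman merges, smallest pair first:
C(35) + F(37) → 72
D(64) + B(68) → 132
E(71) + 72 → 143
132 + 143 → 275
A(171) + 275 → 446
The subtree containing B is merged 3 times, so code length = 3.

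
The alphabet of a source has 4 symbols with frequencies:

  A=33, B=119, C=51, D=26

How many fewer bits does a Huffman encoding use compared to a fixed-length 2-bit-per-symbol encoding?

60

Fixed-length: 2 bits × 229 symbols = 458 bits.
Huffman merges:
D(26) + A(33) → 59
C(51) + 59 → 110
110 + B(119) → 229
Huffman total = 59 + 110 + 229 = 398 bits.
Saving = 458 − 398 = 60 bits.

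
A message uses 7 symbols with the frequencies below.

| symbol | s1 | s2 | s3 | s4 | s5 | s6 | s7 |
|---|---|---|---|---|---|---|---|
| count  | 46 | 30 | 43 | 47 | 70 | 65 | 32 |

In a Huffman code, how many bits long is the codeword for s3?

Build the tree from the bottom:
merge s2(30) and s7(32): 62
merge s3(43) and s1(46): 89
merge s4(47) and 62: 109
merge s6(65) and s5(70): 135
merge 89 and 109: 198
merge 135 and 198: 333
The subtree containing s3 is merged 3 times, so code length = 3.

3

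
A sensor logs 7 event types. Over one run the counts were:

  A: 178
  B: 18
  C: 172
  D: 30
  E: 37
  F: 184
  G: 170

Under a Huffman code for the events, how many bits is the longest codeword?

5

Merge the two lowest-weight nodes at each step:
combine B(18), D(30) → 48
combine E(37), 48 → 85
combine 85, G(170) → 255
combine C(172), A(178) → 350
combine F(184), 255 → 439
combine 350, 439 → 789
Maximum depth reached is 5.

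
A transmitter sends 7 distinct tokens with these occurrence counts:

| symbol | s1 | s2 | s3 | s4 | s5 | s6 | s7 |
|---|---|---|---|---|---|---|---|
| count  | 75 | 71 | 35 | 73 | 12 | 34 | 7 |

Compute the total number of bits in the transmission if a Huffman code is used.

Merge the two smallest weights repeatedly:
merge s7(7) and s5(12): 19
merge 19 and s6(34): 53
merge s3(35) and 53: 88
merge s2(71) and s4(73): 144
merge s1(75) and 88: 163
merge 144 and 163: 307
The encoded length is the sum of every internal node's weight: 19 + 53 + 88 + 144 + 163 + 307 = 774 bits.

774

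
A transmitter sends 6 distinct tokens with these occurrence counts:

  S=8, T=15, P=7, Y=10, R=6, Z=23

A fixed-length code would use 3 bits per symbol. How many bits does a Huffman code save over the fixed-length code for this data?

38

Fixed-length: 3 bits × 69 symbols = 207 bits.
Huffman merges:
merge R(6) and P(7): 13
merge S(8) and Y(10): 18
merge 13 and T(15): 28
merge 18 and Z(23): 41
merge 28 and 41: 69
Huffman total = 13 + 18 + 28 + 41 + 69 = 169 bits.
Saving = 207 − 169 = 38 bits.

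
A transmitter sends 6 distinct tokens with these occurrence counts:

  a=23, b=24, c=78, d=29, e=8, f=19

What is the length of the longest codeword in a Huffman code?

Merge the two lowest-weight nodes at each step:
merge e(8) and f(19): 27
merge a(23) and b(24): 47
merge 27 and d(29): 56
merge 47 and 56: 103
merge c(78) and 103: 181
The rarest symbols sit at the bottom; the longest codeword is 4 bits.

4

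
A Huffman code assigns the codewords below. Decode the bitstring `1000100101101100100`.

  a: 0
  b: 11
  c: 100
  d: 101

cacddcc

Read left to right; each codeword is recognised as soon as it completes (prefix code):
  100→c | 0→a | 100→c | 101→d | 101→d | 100→c | 100→c
Decoded message: cacddcc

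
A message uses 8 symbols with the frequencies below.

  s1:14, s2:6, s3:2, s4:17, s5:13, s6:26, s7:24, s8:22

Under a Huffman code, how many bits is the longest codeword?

Merge the two lowest-weight nodes at each step:
combine s3(2), s2(6) → 8
combine 8, s5(13) → 21
combine s1(14), s4(17) → 31
combine 21, s8(22) → 43
combine s7(24), s6(26) → 50
combine 31, 43 → 74
combine 50, 74 → 124
The first pair merged (s3, s2) ends up deepest, at depth 5.

5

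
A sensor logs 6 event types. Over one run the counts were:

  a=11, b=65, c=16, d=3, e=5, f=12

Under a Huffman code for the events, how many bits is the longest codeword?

4

Merge the two lowest-weight nodes at each step:
merge d(3) and e(5): 8
merge 8 and a(11): 19
merge f(12) and c(16): 28
merge 19 and 28: 47
merge 47 and b(65): 112
The first pair merged (d, e) ends up deepest, at depth 4.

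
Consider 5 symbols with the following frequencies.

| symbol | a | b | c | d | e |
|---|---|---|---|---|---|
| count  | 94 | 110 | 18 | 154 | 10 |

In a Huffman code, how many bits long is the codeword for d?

Build the tree from the bottom:
combine e(10), c(18) → 28
combine 28, a(94) → 122
combine b(110), 122 → 232
combine d(154), 232 → 386
d sits one level below the root: a 1-bit codeword.

1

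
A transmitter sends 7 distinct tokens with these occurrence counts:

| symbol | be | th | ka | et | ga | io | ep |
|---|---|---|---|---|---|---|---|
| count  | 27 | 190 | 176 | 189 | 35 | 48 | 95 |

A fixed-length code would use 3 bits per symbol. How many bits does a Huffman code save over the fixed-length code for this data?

383

Fixed-length: 3 bits × 760 symbols = 2280 bits.
Huffman merges:
be(27) + ga(35) → 62
io(48) + 62 → 110
ep(95) + 110 → 205
ka(176) + et(189) → 365
th(190) + 205 → 395
365 + 395 → 760
Huffman total = 62 + 110 + 205 + 365 + 395 + 760 = 1897 bits.
Saving = 2280 − 1897 = 383 bits.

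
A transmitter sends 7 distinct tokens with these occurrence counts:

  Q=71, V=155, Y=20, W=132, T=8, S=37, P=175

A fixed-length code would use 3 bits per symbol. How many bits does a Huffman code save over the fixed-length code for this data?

Fixed-length: 3 bits × 598 symbols = 1794 bits.
Huffman merges:
merge T(8) and Y(20): 28
merge 28 and S(37): 65
merge 65 and Q(71): 136
merge W(132) and 136: 268
merge V(155) and P(175): 330
merge 268 and 330: 598
Huffman total = 28 + 65 + 136 + 268 + 330 + 598 = 1425 bits.
Saving = 1794 − 1425 = 369 bits.

369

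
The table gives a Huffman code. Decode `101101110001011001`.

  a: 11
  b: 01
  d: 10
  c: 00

dabacbbdb

Read left to right; each codeword is recognised as soon as it completes (prefix code):
  10→d | 11→a | 01→b | 11→a | 00→c | 01→b | 01→b | 10→d | 01→b
Decoded message: dabacbbdb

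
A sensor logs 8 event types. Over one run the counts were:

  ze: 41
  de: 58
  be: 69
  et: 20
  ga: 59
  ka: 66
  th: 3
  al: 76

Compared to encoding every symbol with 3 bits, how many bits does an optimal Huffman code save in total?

Fixed-length: 3 bits × 392 symbols = 1176 bits.
Huffman merges:
th(3) + et(20) → 23
23 + ze(41) → 64
de(58) + ga(59) → 117
64 + ka(66) → 130
be(69) + al(76) → 145
117 + 130 → 247
145 + 247 → 392
Huffman total = 23 + 64 + 117 + 130 + 145 + 247 + 392 = 1118 bits.
Saving = 1176 − 1118 = 58 bits.

58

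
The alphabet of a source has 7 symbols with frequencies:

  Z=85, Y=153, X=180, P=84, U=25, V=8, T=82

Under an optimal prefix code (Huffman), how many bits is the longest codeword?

4

Merge the two lowest-weight nodes at each step:
V(8) + U(25) → 33
33 + T(82) → 115
P(84) + Z(85) → 169
115 + Y(153) → 268
169 + X(180) → 349
268 + 349 → 617
The rarest symbols sit at the bottom; the longest codeword is 4 bits.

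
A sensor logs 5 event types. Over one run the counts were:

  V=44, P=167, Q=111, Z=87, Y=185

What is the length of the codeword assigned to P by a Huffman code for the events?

2

Build the tree from the bottom:
V(44) + Z(87) → 131
Q(111) + 131 → 242
P(167) + Y(185) → 352
242 + 352 → 594
P's leaf is at depth 2, giving a 2-bit codeword.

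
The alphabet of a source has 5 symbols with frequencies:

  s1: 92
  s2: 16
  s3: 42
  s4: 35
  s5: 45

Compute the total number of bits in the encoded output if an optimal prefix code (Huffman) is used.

506

Greedily combine the two least-frequent nodes:
combine s2(16), s4(35) → 51
combine s3(42), s5(45) → 87
combine 51, 87 → 138
combine s1(92), 138 → 230
Each symbol's bit-cost is frequency × depth; summing gives 506 bits (equivalently 51 + 87 + 138 + 230).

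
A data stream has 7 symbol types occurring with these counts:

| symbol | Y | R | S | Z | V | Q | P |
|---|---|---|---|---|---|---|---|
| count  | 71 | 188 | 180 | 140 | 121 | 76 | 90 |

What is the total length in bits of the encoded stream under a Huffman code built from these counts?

Merge the two smallest weights repeatedly:
combine Y(71), Q(76) → 147
combine P(90), V(121) → 211
combine Z(140), 147 → 287
combine S(180), R(188) → 368
combine 211, 287 → 498
combine 368, 498 → 866
Total encoded bits = sum of merged weights = 147 + 211 + 287 + 368 + 498 + 866 = 2377.

2377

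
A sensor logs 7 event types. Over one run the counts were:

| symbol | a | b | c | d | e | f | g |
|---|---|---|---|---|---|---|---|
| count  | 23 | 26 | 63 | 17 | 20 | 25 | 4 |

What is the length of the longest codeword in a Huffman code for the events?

Merge the two lowest-weight nodes at each step:
combine g(4), d(17) → 21
combine e(20), 21 → 41
combine a(23), f(25) → 48
combine b(26), 41 → 67
combine 48, c(63) → 111
combine 67, 111 → 178
Maximum depth reached is 4.

4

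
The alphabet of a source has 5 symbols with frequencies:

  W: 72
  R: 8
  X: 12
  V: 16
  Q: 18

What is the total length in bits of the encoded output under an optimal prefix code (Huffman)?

234

Greedily combine the two least-frequent nodes:
R(8) + X(12) → 20
V(16) + Q(18) → 34
20 + 34 → 54
54 + W(72) → 126
The encoded length is the sum of every internal node's weight: 20 + 34 + 54 + 126 = 234 bits.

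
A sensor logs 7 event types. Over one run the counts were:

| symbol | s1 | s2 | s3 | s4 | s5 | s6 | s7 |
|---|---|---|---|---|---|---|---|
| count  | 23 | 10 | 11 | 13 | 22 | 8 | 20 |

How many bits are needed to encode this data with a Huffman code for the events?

Merge the two smallest weights repeatedly:
merge s6(8) and s2(10): 18
merge s3(11) and s4(13): 24
merge 18 and s7(20): 38
merge s5(22) and s1(23): 45
merge 24 and 38: 62
merge 45 and 62: 107
The encoded length is the sum of every internal node's weight: 18 + 24 + 38 + 45 + 62 + 107 = 294 bits.

294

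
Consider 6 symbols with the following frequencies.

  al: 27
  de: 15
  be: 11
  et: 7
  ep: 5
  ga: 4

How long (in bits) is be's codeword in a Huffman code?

Huffman merges, smallest pair first:
combine ga(4), ep(5) → 9
combine et(7), 9 → 16
combine be(11), de(15) → 26
combine 16, 26 → 42
combine al(27), 42 → 69
be sits 3 levels below the root, so its codeword is 3 bits.

3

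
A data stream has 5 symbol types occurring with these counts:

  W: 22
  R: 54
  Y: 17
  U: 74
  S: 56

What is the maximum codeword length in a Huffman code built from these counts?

3

Merge the two lowest-weight nodes at each step:
combine Y(17), W(22) → 39
combine 39, R(54) → 93
combine S(56), U(74) → 130
combine 93, 130 → 223
Maximum depth reached is 3.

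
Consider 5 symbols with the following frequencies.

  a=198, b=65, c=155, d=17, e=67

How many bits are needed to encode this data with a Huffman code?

1037

Merge the two smallest weights repeatedly:
d(17) + b(65) → 82
e(67) + 82 → 149
149 + c(155) → 304
a(198) + 304 → 502
The encoded length is the sum of every internal node's weight: 82 + 149 + 304 + 502 = 1037 bits.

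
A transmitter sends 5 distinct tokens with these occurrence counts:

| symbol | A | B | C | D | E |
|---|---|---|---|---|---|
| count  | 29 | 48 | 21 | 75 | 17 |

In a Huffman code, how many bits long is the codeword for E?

Huffman merges, smallest pair first:
E(17) + C(21) → 38
A(29) + 38 → 67
B(48) + 67 → 115
D(75) + 115 → 190
E sits 4 levels below the root, so its codeword is 4 bits.

4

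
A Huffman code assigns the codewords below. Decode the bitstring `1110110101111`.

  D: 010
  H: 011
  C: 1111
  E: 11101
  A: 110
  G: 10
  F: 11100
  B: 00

EGGC

Read left to right; each codeword is recognised as soon as it completes (prefix code):
  11101→E | 10→G | 10→G | 1111→C
Decoded message: EGGC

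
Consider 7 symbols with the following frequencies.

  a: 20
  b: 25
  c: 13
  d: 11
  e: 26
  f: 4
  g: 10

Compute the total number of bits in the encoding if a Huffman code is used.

Greedily combine the two least-frequent nodes:
combine f(4), g(10) → 14
combine d(11), c(13) → 24
combine 14, a(20) → 34
combine 24, b(25) → 49
combine e(26), 34 → 60
combine 49, 60 → 109
The encoded length is the sum of every internal node's weight: 14 + 24 + 34 + 49 + 60 + 109 = 290 bits.

290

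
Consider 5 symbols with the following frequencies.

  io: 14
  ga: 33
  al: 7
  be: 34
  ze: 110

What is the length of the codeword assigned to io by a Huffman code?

4

Build the tree from the bottom:
merge al(7) and io(14): 21
merge 21 and ga(33): 54
merge be(34) and 54: 88
merge 88 and ze(110): 198
The subtree containing io is merged 4 times, so code length = 4.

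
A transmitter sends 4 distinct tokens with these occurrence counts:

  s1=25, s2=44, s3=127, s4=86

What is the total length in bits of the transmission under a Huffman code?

Merge the two smallest weights repeatedly:
merge s1(25) and s2(44): 69
merge 69 and s4(86): 155
merge s3(127) and 155: 282
The encoded length is the sum of every internal node's weight: 69 + 155 + 282 = 506 bits.

506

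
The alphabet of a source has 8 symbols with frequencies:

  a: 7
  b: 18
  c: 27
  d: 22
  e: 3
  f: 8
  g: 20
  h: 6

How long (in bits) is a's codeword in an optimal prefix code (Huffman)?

Repeatedly merge the two smallest:
combine e(3), h(6) → 9
combine a(7), f(8) → 15
combine 9, 15 → 24
combine b(18), g(20) → 38
combine d(22), 24 → 46
combine c(27), 38 → 65
combine 46, 65 → 111
The subtree containing a is merged 4 times, so code length = 4.

4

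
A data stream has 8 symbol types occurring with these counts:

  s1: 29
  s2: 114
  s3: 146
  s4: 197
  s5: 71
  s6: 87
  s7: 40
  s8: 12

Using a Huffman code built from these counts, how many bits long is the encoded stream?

1867

Merge the two smallest weights repeatedly:
combine s8(12), s1(29) → 41
combine s7(40), 41 → 81
combine s5(71), 81 → 152
combine s6(87), s2(114) → 201
combine s3(146), 152 → 298
combine s4(197), 201 → 398
combine 298, 398 → 696
Each symbol's bit-cost is frequency × depth; summing gives 1867 bits (equivalently 41 + 81 + 152 + 201 + 298 + 398 + 696).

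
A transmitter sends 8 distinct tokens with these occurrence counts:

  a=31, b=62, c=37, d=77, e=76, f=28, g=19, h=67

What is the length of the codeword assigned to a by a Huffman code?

Huffman merges, smallest pair first:
combine g(19), f(28) → 47
combine a(31), c(37) → 68
combine 47, b(62) → 109
combine h(67), 68 → 135
combine e(76), d(77) → 153
combine 109, 135 → 244
combine 153, 244 → 397
a sits 4 levels below the root, so its codeword is 4 bits.

4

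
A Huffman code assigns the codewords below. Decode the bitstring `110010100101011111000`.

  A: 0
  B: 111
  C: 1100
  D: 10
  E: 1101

Read left to right; each codeword is recognised as soon as it completes (prefix code):
  1100→C | 10→D | 10→D | 0→A | 10→D | 10→D | 111→B | 1100→C | 0→A
Decoded message: CDDADDBCA

CDDADDBCA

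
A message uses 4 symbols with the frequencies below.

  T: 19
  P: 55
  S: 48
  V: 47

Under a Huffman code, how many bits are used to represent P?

Huffman merges, smallest pair first:
T(19) + V(47) → 66
S(48) + P(55) → 103
66 + 103 → 169
P's leaf is at depth 2, giving a 2-bit codeword.

2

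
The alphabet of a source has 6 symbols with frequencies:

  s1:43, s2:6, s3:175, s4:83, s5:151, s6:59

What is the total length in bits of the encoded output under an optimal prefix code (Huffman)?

1191

Merge the two smallest weights repeatedly:
combine s2(6), s1(43) → 49
combine 49, s6(59) → 108
combine s4(83), 108 → 191
combine s5(151), s3(175) → 326
combine 191, 326 → 517
Total encoded bits = sum of merged weights = 49 + 108 + 191 + 326 + 517 = 1191.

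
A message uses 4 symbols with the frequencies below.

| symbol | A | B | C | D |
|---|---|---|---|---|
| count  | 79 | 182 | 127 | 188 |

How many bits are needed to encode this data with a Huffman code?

Build the Huffman tree bottom-up:
merge A(79) and C(127): 206
merge B(182) and D(188): 370
merge 206 and 370: 576
Each symbol's bit-cost is frequency × depth; summing gives 1152 bits (equivalently 206 + 370 + 576).

1152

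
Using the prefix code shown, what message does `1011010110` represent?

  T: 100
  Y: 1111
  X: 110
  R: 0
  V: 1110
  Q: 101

QQRX

Read left to right; each codeword is recognised as soon as it completes (prefix code):
  101→Q | 101→Q | 0→R | 110→X
Decoded message: QQRX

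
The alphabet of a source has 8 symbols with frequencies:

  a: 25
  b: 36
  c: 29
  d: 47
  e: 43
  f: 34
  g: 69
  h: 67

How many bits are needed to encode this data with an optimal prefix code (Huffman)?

1035

Greedily combine the two least-frequent nodes:
combine a(25), c(29) → 54
combine f(34), b(36) → 70
combine e(43), d(47) → 90
combine 54, h(67) → 121
combine g(69), 70 → 139
combine 90, 121 → 211
combine 139, 211 → 350
The encoded length is the sum of every internal node's weight: 54 + 70 + 90 + 121 + 139 + 211 + 350 = 1035 bits.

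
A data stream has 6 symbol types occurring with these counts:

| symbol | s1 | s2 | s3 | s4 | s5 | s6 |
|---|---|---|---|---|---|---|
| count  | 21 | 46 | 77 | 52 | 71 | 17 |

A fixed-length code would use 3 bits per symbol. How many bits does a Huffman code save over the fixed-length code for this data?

Fixed-length: 3 bits × 284 symbols = 852 bits.
Huffman merges:
s6(17) + s1(21) → 38
38 + s2(46) → 84
s4(52) + s5(71) → 123
s3(77) + 84 → 161
123 + 161 → 284
Huffman total = 38 + 84 + 123 + 161 + 284 = 690 bits.
Saving = 852 − 690 = 162 bits.

162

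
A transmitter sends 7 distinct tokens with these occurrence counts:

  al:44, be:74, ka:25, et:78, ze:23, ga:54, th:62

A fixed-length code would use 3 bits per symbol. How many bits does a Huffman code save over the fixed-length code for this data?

104

Fixed-length: 3 bits × 360 symbols = 1080 bits.
Huffman merges:
combine ze(23), ka(25) → 48
combine al(44), 48 → 92
combine ga(54), th(62) → 116
combine be(74), et(78) → 152
combine 92, 116 → 208
combine 152, 208 → 360
Huffman total = 48 + 92 + 116 + 152 + 208 + 360 = 976 bits.
Saving = 1080 − 976 = 104 bits.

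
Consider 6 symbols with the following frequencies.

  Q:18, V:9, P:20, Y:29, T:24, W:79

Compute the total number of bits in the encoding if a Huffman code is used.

Build the Huffman tree bottom-up:
V(9) + Q(18) → 27
P(20) + T(24) → 44
27 + Y(29) → 56
44 + 56 → 100
W(79) + 100 → 179
Total encoded bits = sum of merged weights = 27 + 44 + 56 + 100 + 179 = 406.

406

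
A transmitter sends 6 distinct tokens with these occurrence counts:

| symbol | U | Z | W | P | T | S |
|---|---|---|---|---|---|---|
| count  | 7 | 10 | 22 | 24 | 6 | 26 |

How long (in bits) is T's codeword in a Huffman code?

Build the tree from the bottom:
T(6) + U(7) → 13
Z(10) + 13 → 23
W(22) + 23 → 45
P(24) + S(26) → 50
45 + 50 → 95
T's leaf is at depth 4, giving a 4-bit codeword.

4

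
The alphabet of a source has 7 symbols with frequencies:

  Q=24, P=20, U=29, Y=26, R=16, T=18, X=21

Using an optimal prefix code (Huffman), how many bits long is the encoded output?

Merge the two smallest weights repeatedly:
R(16) + T(18) → 34
P(20) + X(21) → 41
Q(24) + Y(26) → 50
U(29) + 34 → 63
41 + 50 → 91
63 + 91 → 154
Each symbol's bit-cost is frequency × depth; summing gives 433 bits (equivalently 34 + 41 + 50 + 63 + 91 + 154).

433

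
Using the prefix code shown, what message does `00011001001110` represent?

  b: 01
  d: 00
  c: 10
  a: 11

dbcbdac

Read left to right; each codeword is recognised as soon as it completes (prefix code):
  00→d | 01→b | 10→c | 01→b | 00→d | 11→a | 10→c
Decoded message: dbcbdac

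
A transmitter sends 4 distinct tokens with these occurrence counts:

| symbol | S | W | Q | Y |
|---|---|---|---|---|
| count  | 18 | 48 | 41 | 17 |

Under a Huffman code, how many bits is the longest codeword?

Merge the two lowest-weight nodes at each step:
combine Y(17), S(18) → 35
combine 35, Q(41) → 76
combine W(48), 76 → 124
The rarest symbols sit at the bottom; the longest codeword is 3 bits.

3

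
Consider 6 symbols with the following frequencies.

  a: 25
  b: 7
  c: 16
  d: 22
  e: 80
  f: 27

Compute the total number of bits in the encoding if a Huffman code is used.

394

Greedily combine the two least-frequent nodes:
combine b(7), c(16) → 23
combine d(22), 23 → 45
combine a(25), f(27) → 52
combine 45, 52 → 97
combine e(80), 97 → 177
The encoded length is the sum of every internal node's weight: 23 + 45 + 52 + 97 + 177 = 394 bits.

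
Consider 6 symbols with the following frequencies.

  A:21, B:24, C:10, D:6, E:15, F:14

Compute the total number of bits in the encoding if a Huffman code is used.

225

Greedily combine the two least-frequent nodes:
combine D(6), C(10) → 16
combine F(14), E(15) → 29
combine 16, A(21) → 37
combine B(24), 29 → 53
combine 37, 53 → 90
The encoded length is the sum of every internal node's weight: 16 + 29 + 37 + 53 + 90 = 225 bits.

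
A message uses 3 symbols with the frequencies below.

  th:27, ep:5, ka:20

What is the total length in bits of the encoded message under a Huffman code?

77

Merge the two smallest weights repeatedly:
combine ep(5), ka(20) → 25
combine 25, th(27) → 52
The encoded length is the sum of every internal node's weight: 25 + 52 = 77 bits.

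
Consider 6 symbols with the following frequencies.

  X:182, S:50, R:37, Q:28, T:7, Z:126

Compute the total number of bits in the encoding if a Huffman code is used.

Greedily combine the two least-frequent nodes:
T(7) + Q(28) → 35
35 + R(37) → 72
S(50) + 72 → 122
122 + Z(126) → 248
X(182) + 248 → 430
Total encoded bits = sum of merged weights = 35 + 72 + 122 + 248 + 430 = 907.

907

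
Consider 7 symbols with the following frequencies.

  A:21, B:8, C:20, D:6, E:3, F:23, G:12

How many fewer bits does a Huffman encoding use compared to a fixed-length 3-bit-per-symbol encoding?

Fixed-length: 3 bits × 93 symbols = 279 bits.
Huffman merges:
E(3) + D(6) → 9
B(8) + 9 → 17
G(12) + 17 → 29
C(20) + A(21) → 41
F(23) + 29 → 52
41 + 52 → 93
Huffman total = 9 + 17 + 29 + 41 + 52 + 93 = 241 bits.
Saving = 279 − 241 = 38 bits.

38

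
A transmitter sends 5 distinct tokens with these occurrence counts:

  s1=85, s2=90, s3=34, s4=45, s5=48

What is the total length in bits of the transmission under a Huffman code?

Merge the two smallest weights repeatedly:
combine s3(34), s4(45) → 79
combine s5(48), 79 → 127
combine s1(85), s2(90) → 175
combine 127, 175 → 302
Each symbol's bit-cost is frequency × depth; summing gives 683 bits (equivalently 79 + 127 + 175 + 302).

683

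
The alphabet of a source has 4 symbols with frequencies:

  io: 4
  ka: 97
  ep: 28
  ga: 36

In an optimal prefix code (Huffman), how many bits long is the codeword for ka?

1

Repeatedly merge the two smallest:
combine io(4), ep(28) → 32
combine 32, ga(36) → 68
combine 68, ka(97) → 165
ka sits one level below the root: a 1-bit codeword.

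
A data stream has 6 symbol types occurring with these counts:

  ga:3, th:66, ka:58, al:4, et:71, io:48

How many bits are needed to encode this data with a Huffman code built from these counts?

562

Greedily combine the two least-frequent nodes:
merge ga(3) and al(4): 7
merge 7 and io(48): 55
merge 55 and ka(58): 113
merge th(66) and et(71): 137
merge 113 and 137: 250
Each symbol's bit-cost is frequency × depth; summing gives 562 bits (equivalently 7 + 55 + 113 + 137 + 250).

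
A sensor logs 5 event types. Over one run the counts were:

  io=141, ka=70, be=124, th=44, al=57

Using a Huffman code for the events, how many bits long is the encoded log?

Greedily combine the two least-frequent nodes:
merge th(44) and al(57): 101
merge ka(70) and 101: 171
merge be(124) and io(141): 265
merge 171 and 265: 436
Each symbol's bit-cost is frequency × depth; summing gives 973 bits (equivalently 101 + 171 + 265 + 436).

973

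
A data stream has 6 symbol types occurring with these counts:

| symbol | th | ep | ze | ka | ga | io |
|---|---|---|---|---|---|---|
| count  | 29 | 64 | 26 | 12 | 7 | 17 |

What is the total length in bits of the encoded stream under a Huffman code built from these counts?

Build the Huffman tree bottom-up:
merge ga(7) and ka(12): 19
merge io(17) and 19: 36
merge ze(26) and th(29): 55
merge 36 and 55: 91
merge ep(64) and 91: 155
The encoded length is the sum of every internal node's weight: 19 + 36 + 55 + 91 + 155 = 356 bits.

356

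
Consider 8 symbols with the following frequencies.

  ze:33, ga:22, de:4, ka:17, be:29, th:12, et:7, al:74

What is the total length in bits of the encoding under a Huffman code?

519

Greedily combine the two least-frequent nodes:
combine de(4), et(7) → 11
combine 11, th(12) → 23
combine ka(17), ga(22) → 39
combine 23, be(29) → 52
combine ze(33), 39 → 72
combine 52, 72 → 124
combine al(74), 124 → 198
The encoded length is the sum of every internal node's weight: 11 + 23 + 39 + 52 + 72 + 124 + 198 = 519 bits.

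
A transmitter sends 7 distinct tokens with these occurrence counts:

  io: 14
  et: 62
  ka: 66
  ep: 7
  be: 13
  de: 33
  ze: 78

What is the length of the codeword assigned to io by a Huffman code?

4

Repeatedly merge the two smallest:
ep(7) + be(13) → 20
io(14) + 20 → 34
de(33) + 34 → 67
et(62) + ka(66) → 128
67 + ze(78) → 145
128 + 145 → 273
io's leaf is at depth 4, giving a 4-bit codeword.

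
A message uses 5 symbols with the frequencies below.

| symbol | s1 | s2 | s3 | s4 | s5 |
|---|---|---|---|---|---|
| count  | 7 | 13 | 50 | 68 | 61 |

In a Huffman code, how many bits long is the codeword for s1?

Build the tree from the bottom:
merge s1(7) and s2(13): 20
merge 20 and s3(50): 70
merge s5(61) and s4(68): 129
merge 70 and 129: 199
s1's leaf is at depth 3, giving a 3-bit codeword.

3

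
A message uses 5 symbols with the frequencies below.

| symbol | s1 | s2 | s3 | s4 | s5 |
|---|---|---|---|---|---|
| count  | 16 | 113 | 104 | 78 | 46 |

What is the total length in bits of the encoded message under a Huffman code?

Greedily combine the two least-frequent nodes:
merge s1(16) and s5(46): 62
merge 62 and s4(78): 140
merge s3(104) and s2(113): 217
merge 140 and 217: 357
Each symbol's bit-cost is frequency × depth; summing gives 776 bits (equivalently 62 + 140 + 217 + 357).

776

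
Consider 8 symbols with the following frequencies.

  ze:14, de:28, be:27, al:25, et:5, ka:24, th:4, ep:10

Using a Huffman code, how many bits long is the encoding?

Merge the two smallest weights repeatedly:
merge th(4) and et(5): 9
merge 9 and ep(10): 19
merge ze(14) and 19: 33
merge ka(24) and al(25): 49
merge be(27) and de(28): 55
merge 33 and 49: 82
merge 55 and 82: 137
Total encoded bits = sum of merged weights = 9 + 19 + 33 + 49 + 55 + 82 + 137 = 384.

384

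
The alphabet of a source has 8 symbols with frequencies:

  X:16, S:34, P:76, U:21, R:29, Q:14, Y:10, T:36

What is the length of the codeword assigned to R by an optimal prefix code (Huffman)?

Repeatedly merge the two smallest:
merge Y(10) and Q(14): 24
merge X(16) and U(21): 37
merge 24 and R(29): 53
merge S(34) and T(36): 70
merge 37 and 53: 90
merge 70 and P(76): 146
merge 90 and 146: 236
R's leaf is at depth 3, giving a 3-bit codeword.

3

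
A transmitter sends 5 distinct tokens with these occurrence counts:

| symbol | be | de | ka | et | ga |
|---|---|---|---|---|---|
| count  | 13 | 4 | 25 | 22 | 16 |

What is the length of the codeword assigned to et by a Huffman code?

2

Repeatedly merge the two smallest:
combine de(4), be(13) → 17
combine ga(16), 17 → 33
combine et(22), ka(25) → 47
combine 33, 47 → 80
et sits 2 levels below the root, so its codeword is 2 bits.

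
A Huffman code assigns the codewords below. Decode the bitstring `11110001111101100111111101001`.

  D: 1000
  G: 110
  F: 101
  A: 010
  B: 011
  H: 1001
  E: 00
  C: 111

Read left to right; each codeword is recognised as soon as it completes (prefix code):
  111→C | 1000→D | 111→C | 110→G | 110→G | 011→B | 111→C | 110→G | 1001→H
Decoded message: CDCGGBCGH

CDCGGBCGH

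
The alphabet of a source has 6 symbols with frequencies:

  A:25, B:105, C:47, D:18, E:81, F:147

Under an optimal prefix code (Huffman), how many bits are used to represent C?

3

Repeatedly merge the two smallest:
merge D(18) and A(25): 43
merge 43 and C(47): 90
merge E(81) and 90: 171
merge B(105) and F(147): 252
merge 171 and 252: 423
C's leaf is at depth 3, giving a 3-bit codeword.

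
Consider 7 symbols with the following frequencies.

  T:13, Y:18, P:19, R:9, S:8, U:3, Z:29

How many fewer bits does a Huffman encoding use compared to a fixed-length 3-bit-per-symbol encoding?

Fixed-length: 3 bits × 99 symbols = 297 bits.
Huffman merges:
combine U(3), S(8) → 11
combine R(9), 11 → 20
combine T(13), Y(18) → 31
combine P(19), 20 → 39
combine Z(29), 31 → 60
combine 39, 60 → 99
Huffman total = 11 + 20 + 31 + 39 + 60 + 99 = 260 bits.
Saving = 297 − 260 = 37 bits.

37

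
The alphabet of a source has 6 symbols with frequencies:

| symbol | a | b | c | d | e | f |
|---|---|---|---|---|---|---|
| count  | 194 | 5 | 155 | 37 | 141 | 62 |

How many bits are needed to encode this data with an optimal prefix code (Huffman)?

Greedily combine the two least-frequent nodes:
b(5) + d(37) → 42
42 + f(62) → 104
104 + e(141) → 245
c(155) + a(194) → 349
245 + 349 → 594
Each symbol's bit-cost is frequency × depth; summing gives 1334 bits (equivalently 42 + 104 + 245 + 349 + 594).

1334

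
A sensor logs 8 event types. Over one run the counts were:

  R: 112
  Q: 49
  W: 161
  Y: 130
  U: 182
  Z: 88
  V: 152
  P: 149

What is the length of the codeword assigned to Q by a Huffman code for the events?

4

Repeatedly merge the two smallest:
merge Q(49) and Z(88): 137
merge R(112) and Y(130): 242
merge 137 and P(149): 286
merge V(152) and W(161): 313
merge U(182) and 242: 424
merge 286 and 313: 599
merge 424 and 599: 1023
Q sits 4 levels below the root, so its codeword is 4 bits.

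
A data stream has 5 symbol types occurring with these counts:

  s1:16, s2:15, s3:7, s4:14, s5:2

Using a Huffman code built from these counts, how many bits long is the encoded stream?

117

Build the Huffman tree bottom-up:
combine s5(2), s3(7) → 9
combine 9, s4(14) → 23
combine s2(15), s1(16) → 31
combine 23, 31 → 54
Total encoded bits = sum of merged weights = 9 + 23 + 31 + 54 = 117.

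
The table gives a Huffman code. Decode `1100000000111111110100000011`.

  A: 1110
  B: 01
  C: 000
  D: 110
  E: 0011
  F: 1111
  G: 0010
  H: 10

DCCBFAHCE

Read left to right; each codeword is recognised as soon as it completes (prefix code):
  110→D | 000→C | 000→C | 01→B | 1111→F | 1110→A | 10→H | 000→C | 0011→E
Decoded message: DCCBFAHCE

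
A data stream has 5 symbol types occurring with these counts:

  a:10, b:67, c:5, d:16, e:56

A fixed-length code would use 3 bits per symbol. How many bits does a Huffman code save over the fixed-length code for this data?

175

Fixed-length: 3 bits × 154 symbols = 462 bits.
Huffman merges:
merge c(5) and a(10): 15
merge 15 and d(16): 31
merge 31 and e(56): 87
merge b(67) and 87: 154
Huffman total = 15 + 31 + 87 + 154 = 287 bits.
Saving = 462 − 287 = 175 bits.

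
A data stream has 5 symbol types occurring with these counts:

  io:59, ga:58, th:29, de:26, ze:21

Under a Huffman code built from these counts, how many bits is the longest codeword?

3

Merge the two lowest-weight nodes at each step:
ze(21) + de(26) → 47
th(29) + 47 → 76
ga(58) + io(59) → 117
76 + 117 → 193
Maximum depth reached is 3.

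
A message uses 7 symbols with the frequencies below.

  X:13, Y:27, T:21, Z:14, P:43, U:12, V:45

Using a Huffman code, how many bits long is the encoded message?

462

Greedily combine the two least-frequent nodes:
U(12) + X(13) → 25
Z(14) + T(21) → 35
25 + Y(27) → 52
35 + P(43) → 78
V(45) + 52 → 97
78 + 97 → 175
The encoded length is the sum of every internal node's weight: 25 + 35 + 52 + 78 + 97 + 175 = 462 bits.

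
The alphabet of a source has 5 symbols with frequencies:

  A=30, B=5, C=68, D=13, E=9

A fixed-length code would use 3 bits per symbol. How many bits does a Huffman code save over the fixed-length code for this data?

152

Fixed-length: 3 bits × 125 symbols = 375 bits.
Huffman merges:
B(5) + E(9) → 14
D(13) + 14 → 27
27 + A(30) → 57
57 + C(68) → 125
Huffman total = 14 + 27 + 57 + 125 = 223 bits.
Saving = 375 − 223 = 152 bits.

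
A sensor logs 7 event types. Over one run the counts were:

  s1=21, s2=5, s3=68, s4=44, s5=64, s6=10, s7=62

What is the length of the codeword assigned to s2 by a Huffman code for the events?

5

Build the tree from the bottom:
merge s2(5) and s6(10): 15
merge 15 and s1(21): 36
merge 36 and s4(44): 80
merge s7(62) and s5(64): 126
merge s3(68) and 80: 148
merge 126 and 148: 274
s2's leaf is at depth 5, giving a 5-bit codeword.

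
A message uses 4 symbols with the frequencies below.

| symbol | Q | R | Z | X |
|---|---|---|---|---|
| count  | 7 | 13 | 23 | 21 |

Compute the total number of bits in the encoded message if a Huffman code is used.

Greedily combine the two least-frequent nodes:
merge Q(7) and R(13): 20
merge 20 and X(21): 41
merge Z(23) and 41: 64
Total encoded bits = sum of merged weights = 20 + 41 + 64 = 125.

125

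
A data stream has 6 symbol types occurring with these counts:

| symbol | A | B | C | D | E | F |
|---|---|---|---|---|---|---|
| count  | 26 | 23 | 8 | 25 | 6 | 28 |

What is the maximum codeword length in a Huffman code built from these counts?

Merge the two lowest-weight nodes at each step:
combine E(6), C(8) → 14
combine 14, B(23) → 37
combine D(25), A(26) → 51
combine F(28), 37 → 65
combine 51, 65 → 116
The rarest symbols sit at the bottom; the longest codeword is 4 bits.

4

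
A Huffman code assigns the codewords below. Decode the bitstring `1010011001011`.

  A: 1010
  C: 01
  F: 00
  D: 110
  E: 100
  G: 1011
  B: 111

ACEG

Read left to right; each codeword is recognised as soon as it completes (prefix code):
  1010→A | 01→C | 100→E | 1011→G
Decoded message: ACEG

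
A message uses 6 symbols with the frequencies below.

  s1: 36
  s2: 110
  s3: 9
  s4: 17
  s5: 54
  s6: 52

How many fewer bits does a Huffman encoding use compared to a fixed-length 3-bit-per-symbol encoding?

194

Fixed-length: 3 bits × 278 symbols = 834 bits.
Huffman merges:
combine s3(9), s4(17) → 26
combine 26, s1(36) → 62
combine s6(52), s5(54) → 106
combine 62, 106 → 168
combine s2(110), 168 → 278
Huffman total = 26 + 62 + 106 + 168 + 278 = 640 bits.
Saving = 834 − 640 = 194 bits.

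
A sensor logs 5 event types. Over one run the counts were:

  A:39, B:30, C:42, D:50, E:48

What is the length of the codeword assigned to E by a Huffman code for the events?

2

Huffman merges, smallest pair first:
combine B(30), A(39) → 69
combine C(42), E(48) → 90
combine D(50), 69 → 119
combine 90, 119 → 209
E sits 2 levels below the root, so its codeword is 2 bits.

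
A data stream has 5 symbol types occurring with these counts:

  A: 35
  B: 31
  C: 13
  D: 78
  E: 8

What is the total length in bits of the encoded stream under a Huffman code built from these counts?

325

Merge the two smallest weights repeatedly:
combine E(8), C(13) → 21
combine 21, B(31) → 52
combine A(35), 52 → 87
combine D(78), 87 → 165
The encoded length is the sum of every internal node's weight: 21 + 52 + 87 + 165 = 325 bits.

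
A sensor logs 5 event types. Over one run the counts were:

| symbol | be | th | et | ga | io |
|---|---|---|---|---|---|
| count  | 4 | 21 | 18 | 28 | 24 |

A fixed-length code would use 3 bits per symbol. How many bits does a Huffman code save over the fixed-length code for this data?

Fixed-length: 3 bits × 95 symbols = 285 bits.
Huffman merges:
merge be(4) and et(18): 22
merge th(21) and 22: 43
merge io(24) and ga(28): 52
merge 43 and 52: 95
Huffman total = 22 + 43 + 52 + 95 = 212 bits.
Saving = 285 − 212 = 73 bits.

73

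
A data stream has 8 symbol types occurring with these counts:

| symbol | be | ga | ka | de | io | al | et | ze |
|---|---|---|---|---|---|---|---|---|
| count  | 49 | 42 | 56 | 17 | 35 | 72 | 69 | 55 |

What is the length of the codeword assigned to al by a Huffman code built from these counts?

2

Huffman merges, smallest pair first:
combine de(17), io(35) → 52
combine ga(42), be(49) → 91
combine 52, ze(55) → 107
combine ka(56), et(69) → 125
combine al(72), 91 → 163
combine 107, 125 → 232
combine 163, 232 → 395
al's leaf is at depth 2, giving a 2-bit codeword.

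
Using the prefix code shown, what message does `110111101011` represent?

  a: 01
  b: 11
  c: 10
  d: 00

Read left to right; each codeword is recognised as soon as it completes (prefix code):
  11→b | 01→a | 11→b | 10→c | 10→c | 11→b
Decoded message: babccb

babccb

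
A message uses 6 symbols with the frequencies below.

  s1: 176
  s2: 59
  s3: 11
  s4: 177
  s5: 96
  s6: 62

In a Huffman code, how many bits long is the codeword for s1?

2

Huffman merges, smallest pair first:
combine s3(11), s2(59) → 70
combine s6(62), 70 → 132
combine s5(96), 132 → 228
combine s1(176), s4(177) → 353
combine 228, 353 → 581
s1's leaf is at depth 2, giving a 2-bit codeword.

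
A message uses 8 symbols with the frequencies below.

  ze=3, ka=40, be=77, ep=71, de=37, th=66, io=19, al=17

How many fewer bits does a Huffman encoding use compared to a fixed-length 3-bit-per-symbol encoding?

89

Fixed-length: 3 bits × 330 symbols = 990 bits.
Huffman merges:
ze(3) + al(17) → 20
io(19) + 20 → 39
de(37) + 39 → 76
ka(40) + th(66) → 106
ep(71) + 76 → 147
be(77) + 106 → 183
147 + 183 → 330
Huffman total = 20 + 39 + 76 + 106 + 147 + 183 + 330 = 901 bits.
Saving = 990 − 901 = 89 bits.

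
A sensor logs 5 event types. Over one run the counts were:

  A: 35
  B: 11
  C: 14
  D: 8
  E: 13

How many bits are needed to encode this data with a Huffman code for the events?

Merge the two smallest weights repeatedly:
D(8) + B(11) → 19
E(13) + C(14) → 27
19 + 27 → 46
A(35) + 46 → 81
Total encoded bits = sum of merged weights = 19 + 27 + 46 + 81 = 173.

173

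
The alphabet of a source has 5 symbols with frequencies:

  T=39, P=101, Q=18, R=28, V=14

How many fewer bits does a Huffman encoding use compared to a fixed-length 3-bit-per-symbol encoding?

209

Fixed-length: 3 bits × 200 symbols = 600 bits.
Huffman merges:
V(14) + Q(18) → 32
R(28) + 32 → 60
T(39) + 60 → 99
99 + P(101) → 200
Huffman total = 32 + 60 + 99 + 200 = 391 bits.
Saving = 600 − 391 = 209 bits.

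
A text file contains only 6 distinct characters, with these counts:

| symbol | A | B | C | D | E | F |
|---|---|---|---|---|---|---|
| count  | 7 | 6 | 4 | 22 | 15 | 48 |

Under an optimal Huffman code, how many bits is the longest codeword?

Merge the two lowest-weight nodes at each step:
C(4) + B(6) → 10
A(7) + 10 → 17
E(15) + 17 → 32
D(22) + 32 → 54
F(48) + 54 → 102
The first pair merged (C, B) ends up deepest, at depth 5.

5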